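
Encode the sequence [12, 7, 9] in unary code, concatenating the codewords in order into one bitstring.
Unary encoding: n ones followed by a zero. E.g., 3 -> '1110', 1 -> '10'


Encode each number as n ones followed by a terminating 0:
  12 -> 1111111111110 (13 bits)
  7 -> 11111110 (8 bits)
  9 -> 1111111110 (10 bits)
Total length = 13 + 8 + 10 = 31 bits.

Unary([12, 7, 9]) = 1111111111110111111101111111110 (31 bits)


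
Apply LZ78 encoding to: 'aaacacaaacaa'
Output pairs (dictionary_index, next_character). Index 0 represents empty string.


LZ78 encoding steps:
Dictionary: {0: ''}
Step 1: w='' (idx 0), next='a' -> output (0, 'a'), add 'a' as idx 1
Step 2: w='a' (idx 1), next='a' -> output (1, 'a'), add 'aa' as idx 2
Step 3: w='' (idx 0), next='c' -> output (0, 'c'), add 'c' as idx 3
Step 4: w='a' (idx 1), next='c' -> output (1, 'c'), add 'ac' as idx 4
Step 5: w='aa' (idx 2), next='a' -> output (2, 'a'), add 'aaa' as idx 5
Step 6: w='c' (idx 3), next='a' -> output (3, 'a'), add 'ca' as idx 6
Step 7: w='a' (idx 1), end of input -> output (1, '')


Encoded: [(0, 'a'), (1, 'a'), (0, 'c'), (1, 'c'), (2, 'a'), (3, 'a'), (1, '')]


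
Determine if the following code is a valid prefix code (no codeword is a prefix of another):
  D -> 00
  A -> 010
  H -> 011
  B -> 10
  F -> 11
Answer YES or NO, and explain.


Checking each pair (does one codeword prefix another?):
  D='00' vs A='010': no prefix
  D='00' vs H='011': no prefix
  D='00' vs B='10': no prefix
  D='00' vs F='11': no prefix
  A='010' vs D='00': no prefix
  A='010' vs H='011': no prefix
  A='010' vs B='10': no prefix
  A='010' vs F='11': no prefix
  H='011' vs D='00': no prefix
  H='011' vs A='010': no prefix
  H='011' vs B='10': no prefix
  H='011' vs F='11': no prefix
  B='10' vs D='00': no prefix
  B='10' vs A='010': no prefix
  B='10' vs H='011': no prefix
  B='10' vs F='11': no prefix
  F='11' vs D='00': no prefix
  F='11' vs A='010': no prefix
  F='11' vs H='011': no prefix
  F='11' vs B='10': no prefix
No violation found over all pairs.

YES -- this is a valid prefix code. No codeword is a prefix of any other codeword.


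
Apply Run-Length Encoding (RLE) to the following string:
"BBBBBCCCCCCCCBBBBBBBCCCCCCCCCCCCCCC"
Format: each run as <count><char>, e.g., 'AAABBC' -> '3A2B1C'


Scanning runs left to right:
  i=0: run of 'B' x 5 -> '5B'
  i=5: run of 'C' x 8 -> '8C'
  i=13: run of 'B' x 7 -> '7B'
  i=20: run of 'C' x 15 -> '15C'

RLE = 5B8C7B15C


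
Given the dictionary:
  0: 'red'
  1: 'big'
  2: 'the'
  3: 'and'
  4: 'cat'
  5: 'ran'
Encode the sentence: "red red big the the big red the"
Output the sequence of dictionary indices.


Look up each word in the dictionary:
  'red' -> 0
  'red' -> 0
  'big' -> 1
  'the' -> 2
  'the' -> 2
  'big' -> 1
  'red' -> 0
  'the' -> 2

Encoded: [0, 0, 1, 2, 2, 1, 0, 2]


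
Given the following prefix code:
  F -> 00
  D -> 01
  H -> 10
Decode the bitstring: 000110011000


Decoding step by step:
Bits 00 -> F
Bits 01 -> D
Bits 10 -> H
Bits 01 -> D
Bits 10 -> H
Bits 00 -> F


Decoded message: FDHDHF


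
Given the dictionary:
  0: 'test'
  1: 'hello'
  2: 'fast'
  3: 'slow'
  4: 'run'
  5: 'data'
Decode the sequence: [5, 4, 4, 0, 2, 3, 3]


Look up each index in the dictionary:
  5 -> 'data'
  4 -> 'run'
  4 -> 'run'
  0 -> 'test'
  2 -> 'fast'
  3 -> 'slow'
  3 -> 'slow'

Decoded: "data run run test fast slow slow"


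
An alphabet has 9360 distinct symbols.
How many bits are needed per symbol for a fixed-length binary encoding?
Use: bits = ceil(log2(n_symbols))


log2(9360) = 13.1923
Bracket: 2^13 = 8192 < 9360 <= 2^14 = 16384
So ceil(log2(9360)) = 14

bits = ceil(log2(9360)) = ceil(13.1923) = 14 bits


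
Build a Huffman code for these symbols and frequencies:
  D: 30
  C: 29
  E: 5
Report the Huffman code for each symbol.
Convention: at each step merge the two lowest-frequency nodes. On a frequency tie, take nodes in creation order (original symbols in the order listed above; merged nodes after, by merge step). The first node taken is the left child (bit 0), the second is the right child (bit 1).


Huffman tree construction:
Step 1: Merge E(5) + C(29) = 34
Step 2: Merge D(30) + (E+C)(34) = 64
Read each symbol's code off the tree from the root (left child = 0, right child = 1).

Codes:
  D: 0 (length 1)
  C: 11 (length 2)
  E: 10 (length 2)
Average code length: 98/64 = 1.5313 bits/symbol


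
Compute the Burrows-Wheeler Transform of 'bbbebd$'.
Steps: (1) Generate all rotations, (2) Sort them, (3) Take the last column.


Rotations (sorted):
  0: $bbbebd -> last char: d
  1: bbbebd$ -> last char: $
  2: bbebd$b -> last char: b
  3: bd$bbbe -> last char: e
  4: bebd$bb -> last char: b
  5: d$bbbeb -> last char: b
  6: ebd$bbb -> last char: b


BWT = d$bebbb


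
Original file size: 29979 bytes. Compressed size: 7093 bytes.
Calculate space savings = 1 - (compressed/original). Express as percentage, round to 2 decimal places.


ratio = compressed/original = 7093/29979 = 0.236599
savings = 1 - ratio = 1 - 0.236599 = 0.763401
as a percentage: 0.763401 * 100 = 76.34%

Space savings = 1 - 7093/29979 = 76.34%


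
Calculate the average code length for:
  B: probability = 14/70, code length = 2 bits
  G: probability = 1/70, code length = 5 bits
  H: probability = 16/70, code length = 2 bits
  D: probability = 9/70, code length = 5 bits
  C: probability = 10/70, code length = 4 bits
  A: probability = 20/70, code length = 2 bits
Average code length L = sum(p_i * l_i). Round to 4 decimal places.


Weighted contributions p_i * l_i:
  B: (14/70) * 2 = 28/70
  G: (1/70) * 5 = 5/70
  H: (16/70) * 2 = 32/70
  D: (9/70) * 5 = 45/70
  C: (10/70) * 4 = 40/70
  A: (20/70) * 2 = 40/70
Sum = (28 + 5 + 32 + 45 + 40 + 40)/70 = 190/70

L = 190/70 = 2.7143 bits/symbol


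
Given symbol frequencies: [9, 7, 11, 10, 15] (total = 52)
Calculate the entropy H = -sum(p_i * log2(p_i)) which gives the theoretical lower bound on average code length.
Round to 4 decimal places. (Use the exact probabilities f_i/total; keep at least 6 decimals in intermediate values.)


Per-symbol terms -p_i * log2(p_i) with p_i = f_i/52:
  p = 9/52 = 0.173077: log2(p) = -2.530515, -p*log2(p) = 0.437974
  p = 7/52 = 0.134615: log2(p) = -2.893085, -p*log2(p) = 0.389454
  p = 11/52 = 0.211538: log2(p) = -2.241008, -p*log2(p) = 0.474059
  p = 10/52 = 0.192308: log2(p) = -2.378512, -p*log2(p) = 0.457406
  p = 15/52 = 0.288462: log2(p) = -1.793549, -p*log2(p) = 0.517370
H = 0.437974 + 0.389454 + 0.474059 + 0.457406 + 0.517370 = 2.276263

H = 2.2763 bits/symbol


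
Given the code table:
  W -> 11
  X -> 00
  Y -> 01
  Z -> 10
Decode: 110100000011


Decoding:
11 -> W
01 -> Y
00 -> X
00 -> X
00 -> X
11 -> W


Result: WYXXXW


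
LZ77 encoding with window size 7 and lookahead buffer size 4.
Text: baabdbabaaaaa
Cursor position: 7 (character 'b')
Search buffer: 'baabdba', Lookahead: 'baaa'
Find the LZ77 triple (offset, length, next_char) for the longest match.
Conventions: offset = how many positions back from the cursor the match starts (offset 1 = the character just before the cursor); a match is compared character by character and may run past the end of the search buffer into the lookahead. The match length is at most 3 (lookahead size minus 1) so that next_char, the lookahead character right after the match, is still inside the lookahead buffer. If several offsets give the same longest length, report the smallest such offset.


Try each offset into the search buffer:
  offset=1 (pos 6, char 'a'): match length 0
  offset=2 (pos 5, char 'b'): match length 2
  offset=3 (pos 4, char 'd'): match length 0
  offset=4 (pos 3, char 'b'): match length 1
  offset=5 (pos 2, char 'a'): match length 0
  offset=6 (pos 1, char 'a'): match length 0
  offset=7 (pos 0, char 'b'): match length 3
Longest match has length 3 at offset 7.
next_char = character at position 7 + 3 = 10 -> 'a'

Best match: offset=7, length=3 (matching 'baa' starting at position 0)
LZ77 triple: (7, 3, 'a')


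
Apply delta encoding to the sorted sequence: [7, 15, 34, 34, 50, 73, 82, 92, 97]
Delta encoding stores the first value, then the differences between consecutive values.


First value: 7
Deltas:
  15 - 7 = 8
  34 - 15 = 19
  34 - 34 = 0
  50 - 34 = 16
  73 - 50 = 23
  82 - 73 = 9
  92 - 82 = 10
  97 - 92 = 5


Delta encoded: [7, 8, 19, 0, 16, 23, 9, 10, 5]


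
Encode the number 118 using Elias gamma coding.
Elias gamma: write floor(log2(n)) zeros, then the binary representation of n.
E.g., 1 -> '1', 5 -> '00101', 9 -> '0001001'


num_bits = floor(log2(118)) + 1 = 7
leading_zeros = num_bits - 1 = 6
binary(118) = 1110110

Elias gamma(118) = '000000' + '1110110' = 0000001110110 (13 bits)


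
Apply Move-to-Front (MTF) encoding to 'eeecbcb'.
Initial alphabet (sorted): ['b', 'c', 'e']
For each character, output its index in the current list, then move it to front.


MTF encoding:
'e': index 2 in ['b', 'c', 'e'] -> ['e', 'b', 'c']
'e': index 0 in ['e', 'b', 'c'] -> ['e', 'b', 'c']
'e': index 0 in ['e', 'b', 'c'] -> ['e', 'b', 'c']
'c': index 2 in ['e', 'b', 'c'] -> ['c', 'e', 'b']
'b': index 2 in ['c', 'e', 'b'] -> ['b', 'c', 'e']
'c': index 1 in ['b', 'c', 'e'] -> ['c', 'b', 'e']
'b': index 1 in ['c', 'b', 'e'] -> ['b', 'c', 'e']


Output: [2, 0, 0, 2, 2, 1, 1]


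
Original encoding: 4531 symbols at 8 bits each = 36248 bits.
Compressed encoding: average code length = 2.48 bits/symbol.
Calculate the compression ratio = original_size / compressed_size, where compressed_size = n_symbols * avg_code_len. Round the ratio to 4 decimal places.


original_size = n_symbols * orig_bits = 4531 * 8 = 36248 bits
compressed_size = n_symbols * avg_code_len = 4531 * 2.48 = 11236.88 bits
ratio = original_size / compressed_size = 36248 / 11236.88 = 3.2258

Compression ratio = 3.2258


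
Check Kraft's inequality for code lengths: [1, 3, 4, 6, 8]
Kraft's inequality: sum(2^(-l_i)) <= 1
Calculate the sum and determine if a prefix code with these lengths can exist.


Sum = 2^(-1) + 2^(-3) + 2^(-4) + 2^(-6) + 2^(-8)
    = 0.5 + 0.125 + 0.0625 + 0.015625 + 0.00390625
    = 181/256 = 0.70703125
Since 0.70703125 <= 1, Kraft's inequality IS satisfied.
A prefix code with these lengths CAN exist.

Kraft sum = 0.70703125. Satisfied.


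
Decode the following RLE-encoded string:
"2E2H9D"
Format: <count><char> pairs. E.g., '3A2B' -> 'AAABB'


Expanding each <count><char> pair:
  2E -> 'EE'
  2H -> 'HH'
  9D -> 'DDDDDDDDD'

Decoded = EEHHDDDDDDDDD


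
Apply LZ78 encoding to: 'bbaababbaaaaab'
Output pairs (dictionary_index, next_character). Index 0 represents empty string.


LZ78 encoding steps:
Dictionary: {0: ''}
Step 1: w='' (idx 0), next='b' -> output (0, 'b'), add 'b' as idx 1
Step 2: w='b' (idx 1), next='a' -> output (1, 'a'), add 'ba' as idx 2
Step 3: w='' (idx 0), next='a' -> output (0, 'a'), add 'a' as idx 3
Step 4: w='ba' (idx 2), next='b' -> output (2, 'b'), add 'bab' as idx 4
Step 5: w='ba' (idx 2), next='a' -> output (2, 'a'), add 'baa' as idx 5
Step 6: w='a' (idx 3), next='a' -> output (3, 'a'), add 'aa' as idx 6
Step 7: w='a' (idx 3), next='b' -> output (3, 'b'), add 'ab' as idx 7


Encoded: [(0, 'b'), (1, 'a'), (0, 'a'), (2, 'b'), (2, 'a'), (3, 'a'), (3, 'b')]


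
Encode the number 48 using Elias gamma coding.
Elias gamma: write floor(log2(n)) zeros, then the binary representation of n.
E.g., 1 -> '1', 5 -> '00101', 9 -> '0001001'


num_bits = floor(log2(48)) + 1 = 6
leading_zeros = num_bits - 1 = 5
binary(48) = 110000

Elias gamma(48) = '00000' + '110000' = 00000110000 (11 bits)


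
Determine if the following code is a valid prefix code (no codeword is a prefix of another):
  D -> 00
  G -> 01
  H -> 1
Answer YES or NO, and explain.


Checking each pair (does one codeword prefix another?):
  D='00' vs G='01': no prefix
  D='00' vs H='1': no prefix
  G='01' vs D='00': no prefix
  G='01' vs H='1': no prefix
  H='1' vs D='00': no prefix
  H='1' vs G='01': no prefix
No violation found over all pairs.

YES -- this is a valid prefix code. No codeword is a prefix of any other codeword.


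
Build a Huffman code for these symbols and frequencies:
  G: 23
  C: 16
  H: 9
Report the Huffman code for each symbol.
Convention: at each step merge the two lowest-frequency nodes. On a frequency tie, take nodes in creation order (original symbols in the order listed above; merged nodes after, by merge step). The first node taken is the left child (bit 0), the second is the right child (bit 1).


Huffman tree construction:
Step 1: Merge H(9) + C(16) = 25
Step 2: Merge G(23) + (H+C)(25) = 48
Read each symbol's code off the tree from the root (left child = 0, right child = 1).

Codes:
  G: 0 (length 1)
  C: 11 (length 2)
  H: 10 (length 2)
Average code length: 73/48 = 1.5208 bits/symbol


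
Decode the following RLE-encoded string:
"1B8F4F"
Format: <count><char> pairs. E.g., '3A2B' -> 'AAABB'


Expanding each <count><char> pair:
  1B -> 'B'
  8F -> 'FFFFFFFF'
  4F -> 'FFFF'

Decoded = BFFFFFFFFFFFF


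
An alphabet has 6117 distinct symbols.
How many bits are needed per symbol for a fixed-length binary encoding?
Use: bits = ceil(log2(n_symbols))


log2(6117) = 12.5786
Bracket: 2^12 = 4096 < 6117 <= 2^13 = 8192
So ceil(log2(6117)) = 13

bits = ceil(log2(6117)) = ceil(12.5786) = 13 bits


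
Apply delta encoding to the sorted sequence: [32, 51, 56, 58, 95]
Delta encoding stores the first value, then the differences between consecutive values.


First value: 32
Deltas:
  51 - 32 = 19
  56 - 51 = 5
  58 - 56 = 2
  95 - 58 = 37


Delta encoded: [32, 19, 5, 2, 37]


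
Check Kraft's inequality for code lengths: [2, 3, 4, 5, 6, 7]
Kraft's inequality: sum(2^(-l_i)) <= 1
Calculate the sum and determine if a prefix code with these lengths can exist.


Sum = 2^(-2) + 2^(-3) + 2^(-4) + 2^(-5) + 2^(-6) + 2^(-7)
    = 0.25 + 0.125 + 0.0625 + 0.03125 + 0.015625 + 0.0078125
    = 63/128 = 0.4921875
Since 0.4921875 <= 1, Kraft's inequality IS satisfied.
A prefix code with these lengths CAN exist.

Kraft sum = 0.4921875. Satisfied.


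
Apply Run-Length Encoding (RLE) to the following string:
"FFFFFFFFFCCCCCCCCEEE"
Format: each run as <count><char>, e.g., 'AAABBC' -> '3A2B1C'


Scanning runs left to right:
  i=0: run of 'F' x 9 -> '9F'
  i=9: run of 'C' x 8 -> '8C'
  i=17: run of 'E' x 3 -> '3E'

RLE = 9F8C3E


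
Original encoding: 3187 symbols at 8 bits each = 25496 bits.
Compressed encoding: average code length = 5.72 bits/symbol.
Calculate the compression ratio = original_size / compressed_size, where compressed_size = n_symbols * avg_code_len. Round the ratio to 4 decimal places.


original_size = n_symbols * orig_bits = 3187 * 8 = 25496 bits
compressed_size = n_symbols * avg_code_len = 3187 * 5.72 = 18229.64 bits
ratio = original_size / compressed_size = 25496 / 18229.64 = 1.3986

Compression ratio = 1.3986


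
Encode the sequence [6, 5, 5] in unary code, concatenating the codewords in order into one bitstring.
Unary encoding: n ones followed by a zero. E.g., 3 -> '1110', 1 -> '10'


Encode each number as n ones followed by a terminating 0:
  6 -> 1111110 (7 bits)
  5 -> 111110 (6 bits)
  5 -> 111110 (6 bits)
Total length = 7 + 6 + 6 = 19 bits.

Unary([6, 5, 5]) = 1111110111110111110 (19 bits)


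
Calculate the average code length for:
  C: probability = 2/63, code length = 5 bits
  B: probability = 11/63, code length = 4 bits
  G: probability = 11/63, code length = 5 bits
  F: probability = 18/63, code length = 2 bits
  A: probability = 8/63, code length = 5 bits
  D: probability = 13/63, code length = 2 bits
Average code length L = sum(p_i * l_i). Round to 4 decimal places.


Weighted contributions p_i * l_i:
  C: (2/63) * 5 = 10/63
  B: (11/63) * 4 = 44/63
  G: (11/63) * 5 = 55/63
  F: (18/63) * 2 = 36/63
  A: (8/63) * 5 = 40/63
  D: (13/63) * 2 = 26/63
Sum = (10 + 44 + 55 + 36 + 40 + 26)/63 = 211/63

L = 211/63 = 3.3492 bits/symbol


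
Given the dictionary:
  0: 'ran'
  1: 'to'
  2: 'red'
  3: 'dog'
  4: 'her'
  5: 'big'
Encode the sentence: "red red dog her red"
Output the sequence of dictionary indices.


Look up each word in the dictionary:
  'red' -> 2
  'red' -> 2
  'dog' -> 3
  'her' -> 4
  'red' -> 2

Encoded: [2, 2, 3, 4, 2]


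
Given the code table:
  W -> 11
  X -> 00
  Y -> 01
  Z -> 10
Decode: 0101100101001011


Decoding:
01 -> Y
01 -> Y
10 -> Z
01 -> Y
01 -> Y
00 -> X
10 -> Z
11 -> W


Result: YYZYYXZW


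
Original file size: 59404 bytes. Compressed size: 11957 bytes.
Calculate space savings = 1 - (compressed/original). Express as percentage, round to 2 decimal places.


ratio = compressed/original = 11957/59404 = 0.201283
savings = 1 - ratio = 1 - 0.201283 = 0.798717
as a percentage: 0.798717 * 100 = 79.87%

Space savings = 1 - 11957/59404 = 79.87%


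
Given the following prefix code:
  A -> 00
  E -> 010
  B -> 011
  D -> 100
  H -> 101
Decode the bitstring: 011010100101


Decoding step by step:
Bits 011 -> B
Bits 010 -> E
Bits 100 -> D
Bits 101 -> H


Decoded message: BEDH


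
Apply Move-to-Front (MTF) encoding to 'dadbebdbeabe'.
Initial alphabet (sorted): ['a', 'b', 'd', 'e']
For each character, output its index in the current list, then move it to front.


MTF encoding:
'd': index 2 in ['a', 'b', 'd', 'e'] -> ['d', 'a', 'b', 'e']
'a': index 1 in ['d', 'a', 'b', 'e'] -> ['a', 'd', 'b', 'e']
'd': index 1 in ['a', 'd', 'b', 'e'] -> ['d', 'a', 'b', 'e']
'b': index 2 in ['d', 'a', 'b', 'e'] -> ['b', 'd', 'a', 'e']
'e': index 3 in ['b', 'd', 'a', 'e'] -> ['e', 'b', 'd', 'a']
'b': index 1 in ['e', 'b', 'd', 'a'] -> ['b', 'e', 'd', 'a']
'd': index 2 in ['b', 'e', 'd', 'a'] -> ['d', 'b', 'e', 'a']
'b': index 1 in ['d', 'b', 'e', 'a'] -> ['b', 'd', 'e', 'a']
'e': index 2 in ['b', 'd', 'e', 'a'] -> ['e', 'b', 'd', 'a']
'a': index 3 in ['e', 'b', 'd', 'a'] -> ['a', 'e', 'b', 'd']
'b': index 2 in ['a', 'e', 'b', 'd'] -> ['b', 'a', 'e', 'd']
'e': index 2 in ['b', 'a', 'e', 'd'] -> ['e', 'b', 'a', 'd']


Output: [2, 1, 1, 2, 3, 1, 2, 1, 2, 3, 2, 2]


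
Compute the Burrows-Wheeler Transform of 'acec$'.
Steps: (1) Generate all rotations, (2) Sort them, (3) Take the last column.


Rotations (sorted):
  0: $acec -> last char: c
  1: acec$ -> last char: $
  2: c$ace -> last char: e
  3: cec$a -> last char: a
  4: ec$ac -> last char: c


BWT = c$eac


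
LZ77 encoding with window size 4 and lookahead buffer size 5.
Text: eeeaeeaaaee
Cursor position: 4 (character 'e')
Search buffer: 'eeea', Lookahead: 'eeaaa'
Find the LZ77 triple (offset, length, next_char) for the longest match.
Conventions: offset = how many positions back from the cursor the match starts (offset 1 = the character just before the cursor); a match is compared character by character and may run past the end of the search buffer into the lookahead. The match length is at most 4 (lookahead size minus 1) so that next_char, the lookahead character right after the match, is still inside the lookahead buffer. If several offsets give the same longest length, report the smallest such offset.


Try each offset into the search buffer:
  offset=1 (pos 3, char 'a'): match length 0
  offset=2 (pos 2, char 'e'): match length 1
  offset=3 (pos 1, char 'e'): match length 3
  offset=4 (pos 0, char 'e'): match length 2
Longest match has length 3 at offset 3.
next_char = character at position 4 + 3 = 7 -> 'a'

Best match: offset=3, length=3 (matching 'eea' starting at position 1)
LZ77 triple: (3, 3, 'a')


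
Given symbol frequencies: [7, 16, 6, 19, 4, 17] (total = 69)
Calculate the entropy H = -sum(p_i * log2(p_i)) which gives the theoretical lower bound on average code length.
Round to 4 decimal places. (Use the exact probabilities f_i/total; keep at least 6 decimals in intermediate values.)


Per-symbol terms -p_i * log2(p_i) with p_i = f_i/69:
  p = 7/69 = 0.101449: log2(p) = -3.301170, -p*log2(p) = 0.334901
  p = 16/69 = 0.231884: log2(p) = -2.108524, -p*log2(p) = 0.488933
  p = 6/69 = 0.086957: log2(p) = -3.523562, -p*log2(p) = 0.306397
  p = 19/69 = 0.275362: log2(p) = -1.860597, -p*log2(p) = 0.512338
  p = 4/69 = 0.057971: log2(p) = -4.108524, -p*log2(p) = 0.238175
  p = 17/69 = 0.246377: log2(p) = -2.021062, -p*log2(p) = 0.497943
H = 0.334901 + 0.488933 + 0.306397 + 0.512338 + 0.238175 + 0.497943 = 2.378687

H = 2.3787 bits/symbol


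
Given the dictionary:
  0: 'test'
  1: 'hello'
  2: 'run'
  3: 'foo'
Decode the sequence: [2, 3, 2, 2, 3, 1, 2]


Look up each index in the dictionary:
  2 -> 'run'
  3 -> 'foo'
  2 -> 'run'
  2 -> 'run'
  3 -> 'foo'
  1 -> 'hello'
  2 -> 'run'

Decoded: "run foo run run foo hello run"


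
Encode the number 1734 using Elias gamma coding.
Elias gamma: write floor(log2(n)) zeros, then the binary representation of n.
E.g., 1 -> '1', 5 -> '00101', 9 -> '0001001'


num_bits = floor(log2(1734)) + 1 = 11
leading_zeros = num_bits - 1 = 10
binary(1734) = 11011000110

Elias gamma(1734) = '0000000000' + '11011000110' = 000000000011011000110 (21 bits)


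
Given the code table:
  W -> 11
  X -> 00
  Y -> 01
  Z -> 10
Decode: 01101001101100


Decoding:
01 -> Y
10 -> Z
10 -> Z
01 -> Y
10 -> Z
11 -> W
00 -> X


Result: YZZYZWX


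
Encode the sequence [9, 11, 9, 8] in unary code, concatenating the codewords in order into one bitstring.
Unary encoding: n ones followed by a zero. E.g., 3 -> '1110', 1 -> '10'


Encode each number as n ones followed by a terminating 0:
  9 -> 1111111110 (10 bits)
  11 -> 111111111110 (12 bits)
  9 -> 1111111110 (10 bits)
  8 -> 111111110 (9 bits)
Total length = 10 + 12 + 10 + 9 = 41 bits.

Unary([9, 11, 9, 8]) = 11111111101111111111101111111110111111110 (41 bits)


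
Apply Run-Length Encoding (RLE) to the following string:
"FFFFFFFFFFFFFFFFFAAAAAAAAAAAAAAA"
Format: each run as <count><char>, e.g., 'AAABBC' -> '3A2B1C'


Scanning runs left to right:
  i=0: run of 'F' x 17 -> '17F'
  i=17: run of 'A' x 15 -> '15A'

RLE = 17F15A


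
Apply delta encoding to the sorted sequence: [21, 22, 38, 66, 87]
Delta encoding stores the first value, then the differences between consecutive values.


First value: 21
Deltas:
  22 - 21 = 1
  38 - 22 = 16
  66 - 38 = 28
  87 - 66 = 21


Delta encoded: [21, 1, 16, 28, 21]


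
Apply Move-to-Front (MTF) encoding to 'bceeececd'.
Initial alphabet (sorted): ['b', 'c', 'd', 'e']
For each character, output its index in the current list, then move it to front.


MTF encoding:
'b': index 0 in ['b', 'c', 'd', 'e'] -> ['b', 'c', 'd', 'e']
'c': index 1 in ['b', 'c', 'd', 'e'] -> ['c', 'b', 'd', 'e']
'e': index 3 in ['c', 'b', 'd', 'e'] -> ['e', 'c', 'b', 'd']
'e': index 0 in ['e', 'c', 'b', 'd'] -> ['e', 'c', 'b', 'd']
'e': index 0 in ['e', 'c', 'b', 'd'] -> ['e', 'c', 'b', 'd']
'c': index 1 in ['e', 'c', 'b', 'd'] -> ['c', 'e', 'b', 'd']
'e': index 1 in ['c', 'e', 'b', 'd'] -> ['e', 'c', 'b', 'd']
'c': index 1 in ['e', 'c', 'b', 'd'] -> ['c', 'e', 'b', 'd']
'd': index 3 in ['c', 'e', 'b', 'd'] -> ['d', 'c', 'e', 'b']


Output: [0, 1, 3, 0, 0, 1, 1, 1, 3]


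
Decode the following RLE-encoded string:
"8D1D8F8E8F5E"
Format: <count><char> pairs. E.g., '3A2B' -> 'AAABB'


Expanding each <count><char> pair:
  8D -> 'DDDDDDDD'
  1D -> 'D'
  8F -> 'FFFFFFFF'
  8E -> 'EEEEEEEE'
  8F -> 'FFFFFFFF'
  5E -> 'EEEEE'

Decoded = DDDDDDDDDFFFFFFFFEEEEEEEEFFFFFFFFEEEEE


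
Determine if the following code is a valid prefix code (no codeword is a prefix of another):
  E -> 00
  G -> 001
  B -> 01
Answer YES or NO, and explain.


Checking each pair (does one codeword prefix another?):
  E='00' vs G='001': prefix -- VIOLATION

NO -- this is NOT a valid prefix code. E (00) is a prefix of G (001).


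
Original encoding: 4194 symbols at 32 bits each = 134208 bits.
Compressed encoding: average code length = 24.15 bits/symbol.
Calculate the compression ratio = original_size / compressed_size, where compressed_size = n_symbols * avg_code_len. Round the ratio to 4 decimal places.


original_size = n_symbols * orig_bits = 4194 * 32 = 134208 bits
compressed_size = n_symbols * avg_code_len = 4194 * 24.15 = 101285.1 bits
ratio = original_size / compressed_size = 134208 / 101285.1 = 1.3251

Compression ratio = 1.3251


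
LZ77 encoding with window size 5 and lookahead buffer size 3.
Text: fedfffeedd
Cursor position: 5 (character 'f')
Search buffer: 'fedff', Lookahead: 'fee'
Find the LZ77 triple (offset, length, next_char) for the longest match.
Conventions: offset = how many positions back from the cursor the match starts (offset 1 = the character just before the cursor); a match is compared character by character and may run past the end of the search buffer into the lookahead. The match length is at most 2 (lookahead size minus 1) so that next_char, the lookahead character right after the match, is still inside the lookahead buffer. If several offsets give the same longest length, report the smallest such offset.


Try each offset into the search buffer:
  offset=1 (pos 4, char 'f'): match length 1
  offset=2 (pos 3, char 'f'): match length 1
  offset=3 (pos 2, char 'd'): match length 0
  offset=4 (pos 1, char 'e'): match length 0
  offset=5 (pos 0, char 'f'): match length 2
Longest match has length 2 at offset 5.
next_char = character at position 5 + 2 = 7 -> 'e'

Best match: offset=5, length=2 (matching 'fe' starting at position 0)
LZ77 triple: (5, 2, 'e')


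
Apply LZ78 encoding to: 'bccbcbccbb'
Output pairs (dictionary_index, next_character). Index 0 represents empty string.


LZ78 encoding steps:
Dictionary: {0: ''}
Step 1: w='' (idx 0), next='b' -> output (0, 'b'), add 'b' as idx 1
Step 2: w='' (idx 0), next='c' -> output (0, 'c'), add 'c' as idx 2
Step 3: w='c' (idx 2), next='b' -> output (2, 'b'), add 'cb' as idx 3
Step 4: w='cb' (idx 3), next='c' -> output (3, 'c'), add 'cbc' as idx 4
Step 5: w='cb' (idx 3), next='b' -> output (3, 'b'), add 'cbb' as idx 5


Encoded: [(0, 'b'), (0, 'c'), (2, 'b'), (3, 'c'), (3, 'b')]


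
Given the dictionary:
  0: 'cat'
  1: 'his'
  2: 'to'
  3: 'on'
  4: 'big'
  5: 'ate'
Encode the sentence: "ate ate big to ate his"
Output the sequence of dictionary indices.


Look up each word in the dictionary:
  'ate' -> 5
  'ate' -> 5
  'big' -> 4
  'to' -> 2
  'ate' -> 5
  'his' -> 1

Encoded: [5, 5, 4, 2, 5, 1]


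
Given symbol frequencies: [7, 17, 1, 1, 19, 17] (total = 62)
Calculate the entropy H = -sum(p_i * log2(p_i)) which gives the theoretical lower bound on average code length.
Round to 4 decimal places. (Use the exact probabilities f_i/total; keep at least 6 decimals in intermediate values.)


Per-symbol terms -p_i * log2(p_i) with p_i = f_i/62:
  p = 7/62 = 0.112903: log2(p) = -3.146841, -p*log2(p) = 0.355289
  p = 17/62 = 0.274194: log2(p) = -1.866733, -p*log2(p) = 0.511846
  p = 1/62 = 0.016129: log2(p) = -5.954196, -p*log2(p) = 0.096035
  p = 1/62 = 0.016129: log2(p) = -5.954196, -p*log2(p) = 0.096035
  p = 19/62 = 0.306452: log2(p) = -1.706269, -p*log2(p) = 0.522889
  p = 17/62 = 0.274194: log2(p) = -1.866733, -p*log2(p) = 0.511846
H = 0.355289 + 0.511846 + 0.096035 + 0.096035 + 0.522889 + 0.511846 = 2.093940

H = 2.0939 bits/symbol


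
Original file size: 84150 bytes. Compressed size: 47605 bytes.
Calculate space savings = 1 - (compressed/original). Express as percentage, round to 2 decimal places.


ratio = compressed/original = 47605/84150 = 0.565716
savings = 1 - ratio = 1 - 0.565716 = 0.434284
as a percentage: 0.434284 * 100 = 43.43%

Space savings = 1 - 47605/84150 = 43.43%


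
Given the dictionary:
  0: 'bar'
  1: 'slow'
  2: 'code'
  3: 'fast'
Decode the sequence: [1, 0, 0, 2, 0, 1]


Look up each index in the dictionary:
  1 -> 'slow'
  0 -> 'bar'
  0 -> 'bar'
  2 -> 'code'
  0 -> 'bar'
  1 -> 'slow'

Decoded: "slow bar bar code bar slow"


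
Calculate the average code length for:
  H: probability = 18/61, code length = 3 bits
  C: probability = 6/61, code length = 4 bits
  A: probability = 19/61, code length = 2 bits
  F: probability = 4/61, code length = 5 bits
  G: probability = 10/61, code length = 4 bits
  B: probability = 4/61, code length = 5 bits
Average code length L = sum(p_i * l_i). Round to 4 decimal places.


Weighted contributions p_i * l_i:
  H: (18/61) * 3 = 54/61
  C: (6/61) * 4 = 24/61
  A: (19/61) * 2 = 38/61
  F: (4/61) * 5 = 20/61
  G: (10/61) * 4 = 40/61
  B: (4/61) * 5 = 20/61
Sum = (54 + 24 + 38 + 20 + 40 + 20)/61 = 196/61

L = 196/61 = 3.2131 bits/symbol


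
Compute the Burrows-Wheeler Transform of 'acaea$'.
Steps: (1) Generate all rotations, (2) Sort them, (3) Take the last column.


Rotations (sorted):
  0: $acaea -> last char: a
  1: a$acae -> last char: e
  2: acaea$ -> last char: $
  3: aea$ac -> last char: c
  4: caea$a -> last char: a
  5: ea$aca -> last char: a


BWT = ae$caa


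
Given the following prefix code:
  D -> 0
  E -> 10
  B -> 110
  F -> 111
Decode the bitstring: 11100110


Decoding step by step:
Bits 111 -> F
Bits 0 -> D
Bits 0 -> D
Bits 110 -> B


Decoded message: FDDB


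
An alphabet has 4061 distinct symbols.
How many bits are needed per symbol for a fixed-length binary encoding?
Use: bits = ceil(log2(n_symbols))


log2(4061) = 11.9876
Bracket: 2^11 = 2048 < 4061 <= 2^12 = 4096
So ceil(log2(4061)) = 12

bits = ceil(log2(4061)) = ceil(11.9876) = 12 bits


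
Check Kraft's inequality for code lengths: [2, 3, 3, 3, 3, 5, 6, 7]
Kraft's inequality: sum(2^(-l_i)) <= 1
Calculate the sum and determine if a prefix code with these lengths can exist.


Sum = 2^(-2) + 2^(-3) + 2^(-3) + 2^(-3) + 2^(-3) + 2^(-5) + 2^(-6) + 2^(-7)
    = 0.25 + 0.125 + 0.125 + 0.125 + 0.125 + 0.03125 + 0.015625 + 0.0078125
    = 103/128 = 0.8046875
Since 0.8046875 <= 1, Kraft's inequality IS satisfied.
A prefix code with these lengths CAN exist.

Kraft sum = 0.8046875. Satisfied.


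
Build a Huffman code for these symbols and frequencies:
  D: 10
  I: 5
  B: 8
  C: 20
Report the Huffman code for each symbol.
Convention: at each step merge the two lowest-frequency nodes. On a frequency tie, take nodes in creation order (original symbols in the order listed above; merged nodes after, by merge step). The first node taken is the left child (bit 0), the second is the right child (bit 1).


Huffman tree construction:
Step 1: Merge I(5) + B(8) = 13
Step 2: Merge D(10) + (I+B)(13) = 23
Step 3: Merge C(20) + (D+(I+B))(23) = 43
Read each symbol's code off the tree from the root (left child = 0, right child = 1).

Codes:
  D: 10 (length 2)
  I: 110 (length 3)
  B: 111 (length 3)
  C: 0 (length 1)
Average code length: 79/43 = 1.8372 bits/symbol


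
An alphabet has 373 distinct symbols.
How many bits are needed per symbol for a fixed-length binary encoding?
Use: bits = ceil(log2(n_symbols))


log2(373) = 8.543
Bracket: 2^8 = 256 < 373 <= 2^9 = 512
So ceil(log2(373)) = 9

bits = ceil(log2(373)) = ceil(8.543) = 9 bits


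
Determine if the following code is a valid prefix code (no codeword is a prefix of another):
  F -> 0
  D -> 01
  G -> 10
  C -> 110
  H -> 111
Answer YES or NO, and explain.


Checking each pair (does one codeword prefix another?):
  F='0' vs D='01': prefix -- VIOLATION

NO -- this is NOT a valid prefix code. F (0) is a prefix of D (01).


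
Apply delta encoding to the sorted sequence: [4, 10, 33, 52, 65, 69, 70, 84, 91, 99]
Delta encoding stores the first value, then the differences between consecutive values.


First value: 4
Deltas:
  10 - 4 = 6
  33 - 10 = 23
  52 - 33 = 19
  65 - 52 = 13
  69 - 65 = 4
  70 - 69 = 1
  84 - 70 = 14
  91 - 84 = 7
  99 - 91 = 8


Delta encoded: [4, 6, 23, 19, 13, 4, 1, 14, 7, 8]


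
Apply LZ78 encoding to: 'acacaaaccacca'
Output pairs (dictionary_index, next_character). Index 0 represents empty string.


LZ78 encoding steps:
Dictionary: {0: ''}
Step 1: w='' (idx 0), next='a' -> output (0, 'a'), add 'a' as idx 1
Step 2: w='' (idx 0), next='c' -> output (0, 'c'), add 'c' as idx 2
Step 3: w='a' (idx 1), next='c' -> output (1, 'c'), add 'ac' as idx 3
Step 4: w='a' (idx 1), next='a' -> output (1, 'a'), add 'aa' as idx 4
Step 5: w='ac' (idx 3), next='c' -> output (3, 'c'), add 'acc' as idx 5
Step 6: w='acc' (idx 5), next='a' -> output (5, 'a'), add 'acca' as idx 6


Encoded: [(0, 'a'), (0, 'c'), (1, 'c'), (1, 'a'), (3, 'c'), (5, 'a')]


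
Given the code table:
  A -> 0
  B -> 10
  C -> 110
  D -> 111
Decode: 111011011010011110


Decoding:
111 -> D
0 -> A
110 -> C
110 -> C
10 -> B
0 -> A
111 -> D
10 -> B


Result: DACCBADB


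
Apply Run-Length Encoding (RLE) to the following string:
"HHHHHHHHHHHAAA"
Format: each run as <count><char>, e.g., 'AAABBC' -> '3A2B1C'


Scanning runs left to right:
  i=0: run of 'H' x 11 -> '11H'
  i=11: run of 'A' x 3 -> '3A'

RLE = 11H3A


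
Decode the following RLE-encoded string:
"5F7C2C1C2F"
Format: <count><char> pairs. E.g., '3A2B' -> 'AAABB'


Expanding each <count><char> pair:
  5F -> 'FFFFF'
  7C -> 'CCCCCCC'
  2C -> 'CC'
  1C -> 'C'
  2F -> 'FF'

Decoded = FFFFFCCCCCCCCCCFF


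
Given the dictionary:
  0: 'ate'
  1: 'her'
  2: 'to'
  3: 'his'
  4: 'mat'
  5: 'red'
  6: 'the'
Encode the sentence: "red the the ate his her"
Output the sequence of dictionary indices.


Look up each word in the dictionary:
  'red' -> 5
  'the' -> 6
  'the' -> 6
  'ate' -> 0
  'his' -> 3
  'her' -> 1

Encoded: [5, 6, 6, 0, 3, 1]


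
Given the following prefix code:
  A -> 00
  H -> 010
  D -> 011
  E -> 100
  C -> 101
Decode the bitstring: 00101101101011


Decoding step by step:
Bits 00 -> A
Bits 101 -> C
Bits 101 -> C
Bits 101 -> C
Bits 011 -> D


Decoded message: ACCCD


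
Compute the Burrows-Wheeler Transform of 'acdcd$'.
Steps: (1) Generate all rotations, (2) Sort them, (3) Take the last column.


Rotations (sorted):
  0: $acdcd -> last char: d
  1: acdcd$ -> last char: $
  2: cd$acd -> last char: d
  3: cdcd$a -> last char: a
  4: d$acdc -> last char: c
  5: dcd$ac -> last char: c


BWT = d$dacc


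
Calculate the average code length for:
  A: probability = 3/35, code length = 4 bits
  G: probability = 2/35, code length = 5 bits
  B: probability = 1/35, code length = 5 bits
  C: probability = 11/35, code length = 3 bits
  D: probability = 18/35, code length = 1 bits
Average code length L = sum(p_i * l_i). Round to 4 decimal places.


Weighted contributions p_i * l_i:
  A: (3/35) * 4 = 12/35
  G: (2/35) * 5 = 10/35
  B: (1/35) * 5 = 5/35
  C: (11/35) * 3 = 33/35
  D: (18/35) * 1 = 18/35
Sum = (12 + 10 + 5 + 33 + 18)/35 = 78/35

L = 78/35 = 2.2286 bits/symbol


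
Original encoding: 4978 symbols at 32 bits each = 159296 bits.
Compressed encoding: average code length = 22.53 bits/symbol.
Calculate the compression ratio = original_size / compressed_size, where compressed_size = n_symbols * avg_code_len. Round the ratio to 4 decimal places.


original_size = n_symbols * orig_bits = 4978 * 32 = 159296 bits
compressed_size = n_symbols * avg_code_len = 4978 * 22.53 = 112154.34 bits
ratio = original_size / compressed_size = 159296 / 112154.34 = 1.4203

Compression ratio = 1.4203


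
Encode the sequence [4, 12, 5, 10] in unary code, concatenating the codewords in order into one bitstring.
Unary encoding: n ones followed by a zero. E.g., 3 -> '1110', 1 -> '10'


Encode each number as n ones followed by a terminating 0:
  4 -> 11110 (5 bits)
  12 -> 1111111111110 (13 bits)
  5 -> 111110 (6 bits)
  10 -> 11111111110 (11 bits)
Total length = 5 + 13 + 6 + 11 = 35 bits.

Unary([4, 12, 5, 10]) = 11110111111111111011111011111111110 (35 bits)


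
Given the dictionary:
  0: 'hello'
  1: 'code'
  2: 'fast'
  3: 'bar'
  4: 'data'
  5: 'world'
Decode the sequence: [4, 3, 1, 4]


Look up each index in the dictionary:
  4 -> 'data'
  3 -> 'bar'
  1 -> 'code'
  4 -> 'data'

Decoded: "data bar code data"


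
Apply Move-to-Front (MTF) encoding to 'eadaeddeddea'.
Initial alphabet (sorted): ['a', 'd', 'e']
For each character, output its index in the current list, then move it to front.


MTF encoding:
'e': index 2 in ['a', 'd', 'e'] -> ['e', 'a', 'd']
'a': index 1 in ['e', 'a', 'd'] -> ['a', 'e', 'd']
'd': index 2 in ['a', 'e', 'd'] -> ['d', 'a', 'e']
'a': index 1 in ['d', 'a', 'e'] -> ['a', 'd', 'e']
'e': index 2 in ['a', 'd', 'e'] -> ['e', 'a', 'd']
'd': index 2 in ['e', 'a', 'd'] -> ['d', 'e', 'a']
'd': index 0 in ['d', 'e', 'a'] -> ['d', 'e', 'a']
'e': index 1 in ['d', 'e', 'a'] -> ['e', 'd', 'a']
'd': index 1 in ['e', 'd', 'a'] -> ['d', 'e', 'a']
'd': index 0 in ['d', 'e', 'a'] -> ['d', 'e', 'a']
'e': index 1 in ['d', 'e', 'a'] -> ['e', 'd', 'a']
'a': index 2 in ['e', 'd', 'a'] -> ['a', 'e', 'd']


Output: [2, 1, 2, 1, 2, 2, 0, 1, 1, 0, 1, 2]


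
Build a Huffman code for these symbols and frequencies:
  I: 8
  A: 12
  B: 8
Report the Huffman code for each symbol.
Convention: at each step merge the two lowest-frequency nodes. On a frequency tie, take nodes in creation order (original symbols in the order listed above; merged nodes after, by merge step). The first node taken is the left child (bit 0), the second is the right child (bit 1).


Huffman tree construction:
Step 1: Merge I(8) + B(8) = 16
Step 2: Merge A(12) + (I+B)(16) = 28
Read each symbol's code off the tree from the root (left child = 0, right child = 1).

Codes:
  I: 10 (length 2)
  A: 0 (length 1)
  B: 11 (length 2)
Average code length: 44/28 = 1.5714 bits/symbol


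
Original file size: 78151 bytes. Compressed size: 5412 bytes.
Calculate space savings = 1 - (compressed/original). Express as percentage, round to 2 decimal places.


ratio = compressed/original = 5412/78151 = 0.069251
savings = 1 - ratio = 1 - 0.069251 = 0.930749
as a percentage: 0.930749 * 100 = 93.07%

Space savings = 1 - 5412/78151 = 93.07%


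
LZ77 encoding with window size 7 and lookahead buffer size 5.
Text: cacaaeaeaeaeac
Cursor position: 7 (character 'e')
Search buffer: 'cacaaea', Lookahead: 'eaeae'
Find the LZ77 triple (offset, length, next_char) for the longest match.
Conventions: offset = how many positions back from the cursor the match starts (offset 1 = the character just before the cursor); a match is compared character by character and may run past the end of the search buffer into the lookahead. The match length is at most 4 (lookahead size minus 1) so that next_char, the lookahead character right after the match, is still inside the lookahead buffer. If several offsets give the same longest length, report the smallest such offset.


Try each offset into the search buffer:
  offset=1 (pos 6, char 'a'): match length 0
  offset=2 (pos 5, char 'e'): match length 4
  offset=3 (pos 4, char 'a'): match length 0
  offset=4 (pos 3, char 'a'): match length 0
  offset=5 (pos 2, char 'c'): match length 0
  offset=6 (pos 1, char 'a'): match length 0
  offset=7 (pos 0, char 'c'): match length 0
Longest match has length 4 at offset 2.
next_char = character at position 7 + 4 = 11 -> 'e'

Best match: offset=2, length=4 (matching 'eaea' starting at position 5)
LZ77 triple: (2, 4, 'e')


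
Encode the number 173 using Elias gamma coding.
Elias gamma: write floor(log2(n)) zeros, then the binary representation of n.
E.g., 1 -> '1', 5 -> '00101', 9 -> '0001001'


num_bits = floor(log2(173)) + 1 = 8
leading_zeros = num_bits - 1 = 7
binary(173) = 10101101

Elias gamma(173) = '0000000' + '10101101' = 000000010101101 (15 bits)


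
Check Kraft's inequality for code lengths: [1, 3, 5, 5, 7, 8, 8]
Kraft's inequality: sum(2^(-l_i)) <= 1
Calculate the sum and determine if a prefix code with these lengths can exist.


Sum = 2^(-1) + 2^(-3) + 2^(-5) + 2^(-5) + 2^(-7) + 2^(-8) + 2^(-8)
    = 0.5 + 0.125 + 0.03125 + 0.03125 + 0.0078125 + 0.00390625 + 0.00390625
    = 180/256 = 0.703125
Since 0.703125 <= 1, Kraft's inequality IS satisfied.
A prefix code with these lengths CAN exist.

Kraft sum = 0.703125. Satisfied.


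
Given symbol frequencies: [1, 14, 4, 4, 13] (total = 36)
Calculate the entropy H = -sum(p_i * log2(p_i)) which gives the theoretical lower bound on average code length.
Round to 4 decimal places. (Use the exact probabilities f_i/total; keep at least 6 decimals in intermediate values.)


Per-symbol terms -p_i * log2(p_i) with p_i = f_i/36:
  p = 1/36 = 0.027778: log2(p) = -5.169925, -p*log2(p) = 0.143609
  p = 14/36 = 0.388889: log2(p) = -1.362570, -p*log2(p) = 0.529888
  p = 4/36 = 0.111111: log2(p) = -3.169925, -p*log2(p) = 0.352214
  p = 4/36 = 0.111111: log2(p) = -3.169925, -p*log2(p) = 0.352214
  p = 13/36 = 0.361111: log2(p) = -1.469485, -p*log2(p) = 0.530647
H = 0.143609 + 0.529888 + 0.352214 + 0.352214 + 0.530647 = 1.908572

H = 1.9086 bits/symbol
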